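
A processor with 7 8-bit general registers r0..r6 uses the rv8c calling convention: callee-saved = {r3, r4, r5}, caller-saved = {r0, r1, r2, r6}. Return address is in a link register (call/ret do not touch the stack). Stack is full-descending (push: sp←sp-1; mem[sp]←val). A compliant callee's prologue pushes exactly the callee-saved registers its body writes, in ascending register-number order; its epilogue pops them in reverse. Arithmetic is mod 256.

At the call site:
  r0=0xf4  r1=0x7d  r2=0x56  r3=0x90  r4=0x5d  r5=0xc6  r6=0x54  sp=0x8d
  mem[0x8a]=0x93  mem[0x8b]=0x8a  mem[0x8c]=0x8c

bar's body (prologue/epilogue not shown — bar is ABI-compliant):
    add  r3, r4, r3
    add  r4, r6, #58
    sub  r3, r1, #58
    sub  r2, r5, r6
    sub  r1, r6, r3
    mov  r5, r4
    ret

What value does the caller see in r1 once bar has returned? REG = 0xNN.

prologue: push r3 -> mem[0x8c]=0x90, sp=0x8c
prologue: push r4 -> mem[0x8b]=0x5d, sp=0x8b
prologue: push r5 -> mem[0x8a]=0xc6, sp=0x8a
body[0] add  r3, r4, r3 -> r3=0xed
body[1] add  r4, r6, #58 -> r4=0x8e
body[2] sub  r3, r1, #58 -> r3=0x43
body[3] sub  r2, r5, r6 -> r2=0x72
body[4] sub  r1, r6, r3 -> r1=0x11
body[5] mov  r5, r4 -> r5=0x8e
epilogue: pop r5=0xc6, sp=0x8b
epilogue: pop r4=0x5d, sp=0x8c
epilogue: pop r3=0x90, sp=0x8d
r1 is caller-saved -> body value

REG = 0x11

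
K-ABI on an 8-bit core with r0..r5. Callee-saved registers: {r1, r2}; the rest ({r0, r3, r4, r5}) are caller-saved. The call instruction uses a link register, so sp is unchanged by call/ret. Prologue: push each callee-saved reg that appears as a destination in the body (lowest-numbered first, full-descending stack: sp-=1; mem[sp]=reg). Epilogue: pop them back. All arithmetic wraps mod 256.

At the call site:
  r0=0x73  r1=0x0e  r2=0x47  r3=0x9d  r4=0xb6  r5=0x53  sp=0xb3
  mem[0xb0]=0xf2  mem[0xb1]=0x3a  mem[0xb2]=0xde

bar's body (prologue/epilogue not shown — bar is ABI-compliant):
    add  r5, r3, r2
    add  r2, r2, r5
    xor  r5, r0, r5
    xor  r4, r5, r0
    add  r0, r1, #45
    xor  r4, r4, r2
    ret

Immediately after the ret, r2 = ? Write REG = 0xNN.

REG = 0x47

prologue: push r2 -> mem[0xb2]=0x47, sp=0xb2
body[0] add  r5, r3, r2 -> r5=0xe4
body[1] add  r2, r2, r5 -> r2=0x2b
body[2] xor  r5, r0, r5 -> r5=0x97
body[3] xor  r4, r5, r0 -> r4=0xe4
body[4] add  r0, r1, #45 -> r0=0x3b
body[5] xor  r4, r4, r2 -> r4=0xcf
epilogue: pop r2=0x47, sp=0xb3
r2 is callee-saved -> restored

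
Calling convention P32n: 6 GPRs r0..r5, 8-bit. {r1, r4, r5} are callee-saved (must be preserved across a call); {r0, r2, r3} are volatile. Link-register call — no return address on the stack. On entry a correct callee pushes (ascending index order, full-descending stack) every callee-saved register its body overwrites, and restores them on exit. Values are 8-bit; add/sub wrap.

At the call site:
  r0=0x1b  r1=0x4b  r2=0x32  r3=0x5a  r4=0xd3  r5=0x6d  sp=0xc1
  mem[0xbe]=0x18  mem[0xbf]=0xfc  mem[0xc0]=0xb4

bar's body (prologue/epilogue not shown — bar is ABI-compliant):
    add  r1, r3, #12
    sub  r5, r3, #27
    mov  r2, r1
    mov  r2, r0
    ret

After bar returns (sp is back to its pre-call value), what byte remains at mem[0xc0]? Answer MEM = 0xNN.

prologue: push r1 -> mem[0xc0]=0x4b, sp=0xc0
prologue: push r5 -> mem[0xbf]=0x6d, sp=0xbf
body[0] add  r1, r3, #12 -> r1=0x66
body[1] sub  r5, r3, #27 -> r5=0x3f
body[2] mov  r2, r1 -> r2=0x66
body[3] mov  r2, r0 -> r2=0x1b
epilogue: pop r5=0x6d, sp=0xc0
epilogue: pop r1=0x4b, sp=0xc1
prologue pushed ['r1', 'r5'] at ['0xc0', '0xbf']

MEM = 0x4b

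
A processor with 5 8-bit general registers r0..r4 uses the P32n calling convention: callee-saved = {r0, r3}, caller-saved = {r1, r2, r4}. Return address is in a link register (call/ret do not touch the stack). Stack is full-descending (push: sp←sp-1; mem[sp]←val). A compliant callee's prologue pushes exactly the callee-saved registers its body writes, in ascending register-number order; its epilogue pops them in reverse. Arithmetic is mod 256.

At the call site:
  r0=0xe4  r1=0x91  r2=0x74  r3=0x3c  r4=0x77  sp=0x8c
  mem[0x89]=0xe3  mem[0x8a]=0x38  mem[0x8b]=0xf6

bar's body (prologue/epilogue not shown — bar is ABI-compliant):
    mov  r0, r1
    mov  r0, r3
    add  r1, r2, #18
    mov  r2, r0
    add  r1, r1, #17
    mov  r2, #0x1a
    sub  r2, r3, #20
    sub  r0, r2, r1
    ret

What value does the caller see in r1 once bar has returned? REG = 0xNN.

REG = 0x97

prologue: push r0 -> mem[0x8b]=0xe4, sp=0x8b
body[0] mov  r0, r1 -> r0=0x91
body[1] mov  r0, r3 -> r0=0x3c
body[2] add  r1, r2, #18 -> r1=0x86
body[3] mov  r2, r0 -> r2=0x3c
body[4] add  r1, r1, #17 -> r1=0x97
body[5] mov  r2, #0x1a -> r2=0x1a
body[6] sub  r2, r3, #20 -> r2=0x28
body[7] sub  r0, r2, r1 -> r0=0x91
epilogue: pop r0=0xe4, sp=0x8c
r1 is caller-saved -> body value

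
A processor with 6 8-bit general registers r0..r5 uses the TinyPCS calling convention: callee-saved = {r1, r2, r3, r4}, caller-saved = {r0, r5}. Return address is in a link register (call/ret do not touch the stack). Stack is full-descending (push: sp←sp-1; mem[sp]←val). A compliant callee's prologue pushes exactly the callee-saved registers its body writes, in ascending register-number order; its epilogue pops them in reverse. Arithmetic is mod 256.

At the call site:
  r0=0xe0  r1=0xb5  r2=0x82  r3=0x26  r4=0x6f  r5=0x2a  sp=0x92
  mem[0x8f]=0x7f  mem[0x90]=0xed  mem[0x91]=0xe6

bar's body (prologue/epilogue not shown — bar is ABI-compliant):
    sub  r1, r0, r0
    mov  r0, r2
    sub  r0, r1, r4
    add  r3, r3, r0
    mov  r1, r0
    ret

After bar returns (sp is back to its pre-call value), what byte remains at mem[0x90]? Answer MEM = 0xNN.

MEM = 0x26

prologue: push r1 -> mem[0x91]=0xb5, sp=0x91
prologue: push r3 -> mem[0x90]=0x26, sp=0x90
body[0] sub  r1, r0, r0 -> r1=0x00
body[1] mov  r0, r2 -> r0=0x82
body[2] sub  r0, r1, r4 -> r0=0x91
body[3] add  r3, r3, r0 -> r3=0xb7
body[4] mov  r1, r0 -> r1=0x91
epilogue: pop r3=0x26, sp=0x91
epilogue: pop r1=0xb5, sp=0x92
prologue pushed ['r1', 'r3'] at ['0x91', '0x90']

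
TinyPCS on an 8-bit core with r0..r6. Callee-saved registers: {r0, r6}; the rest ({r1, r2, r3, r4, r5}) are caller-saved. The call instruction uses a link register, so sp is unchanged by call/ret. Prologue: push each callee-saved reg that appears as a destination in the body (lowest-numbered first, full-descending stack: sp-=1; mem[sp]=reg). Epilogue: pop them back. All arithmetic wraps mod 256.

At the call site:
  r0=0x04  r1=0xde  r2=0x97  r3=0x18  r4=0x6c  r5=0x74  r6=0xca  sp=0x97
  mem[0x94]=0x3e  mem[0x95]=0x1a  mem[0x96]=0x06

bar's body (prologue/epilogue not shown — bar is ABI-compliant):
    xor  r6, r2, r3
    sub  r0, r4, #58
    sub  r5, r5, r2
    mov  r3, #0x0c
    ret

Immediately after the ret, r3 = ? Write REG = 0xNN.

REG = 0x0c

prologue: push r0 → mem[0x96]=0x04, sp=0x96
prologue: push r6 → mem[0x95]=0xca, sp=0x95
body[0] xor  r6, r2, r3 → r6=0x8f
body[1] sub  r0, r4, #58 → r0=0x32
body[2] sub  r5, r5, r2 → r5=0xdd
body[3] mov  r3, #0x0c → r3=0x0c
epilogue: pop r6=0xca, sp=0x96
epilogue: pop r0=0x04, sp=0x97
r3 is caller-saved → body value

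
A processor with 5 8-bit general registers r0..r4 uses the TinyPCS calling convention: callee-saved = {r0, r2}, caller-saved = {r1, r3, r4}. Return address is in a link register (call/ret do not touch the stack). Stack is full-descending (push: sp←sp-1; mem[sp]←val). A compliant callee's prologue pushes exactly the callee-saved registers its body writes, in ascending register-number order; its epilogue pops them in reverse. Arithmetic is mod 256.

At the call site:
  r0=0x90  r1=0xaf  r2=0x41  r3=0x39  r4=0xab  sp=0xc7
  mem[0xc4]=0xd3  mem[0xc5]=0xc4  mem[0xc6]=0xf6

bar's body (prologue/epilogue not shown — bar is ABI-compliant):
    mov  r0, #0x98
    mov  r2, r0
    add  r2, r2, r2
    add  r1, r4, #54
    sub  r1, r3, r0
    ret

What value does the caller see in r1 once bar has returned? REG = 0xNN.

prologue: push r0 → mem[0xc6]=0x90, sp=0xc6
prologue: push r2 → mem[0xc5]=0x41, sp=0xc5
body[0] mov  r0, #0x98 → r0=0x98
body[1] mov  r2, r0 → r2=0x98
body[2] add  r2, r2, r2 → r2=0x30
body[3] add  r1, r4, #54 → r1=0xe1
body[4] sub  r1, r3, r0 → r1=0xa1
epilogue: pop r2=0x41, sp=0xc6
epilogue: pop r0=0x90, sp=0xc7
r1 is caller-saved → body value

REG = 0xa1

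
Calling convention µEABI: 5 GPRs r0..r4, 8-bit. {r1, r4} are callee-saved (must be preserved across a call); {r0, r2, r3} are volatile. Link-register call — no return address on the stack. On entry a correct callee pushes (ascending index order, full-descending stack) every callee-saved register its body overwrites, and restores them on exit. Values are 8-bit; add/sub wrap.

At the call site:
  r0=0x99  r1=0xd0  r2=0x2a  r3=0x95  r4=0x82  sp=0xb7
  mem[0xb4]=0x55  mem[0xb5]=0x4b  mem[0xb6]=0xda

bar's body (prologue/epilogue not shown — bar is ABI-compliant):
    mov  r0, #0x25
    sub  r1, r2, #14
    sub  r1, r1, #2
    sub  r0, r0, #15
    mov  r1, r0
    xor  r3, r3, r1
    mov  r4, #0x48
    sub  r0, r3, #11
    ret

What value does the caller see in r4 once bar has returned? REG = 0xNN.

prologue: push r1 -> mem[0xb6]=0xd0, sp=0xb6
prologue: push r4 -> mem[0xb5]=0x82, sp=0xb5
body[0] mov  r0, #0x25 -> r0=0x25
body[1] sub  r1, r2, #14 -> r1=0x1c
body[2] sub  r1, r1, #2 -> r1=0x1a
body[3] sub  r0, r0, #15 -> r0=0x16
body[4] mov  r1, r0 -> r1=0x16
body[5] xor  r3, r3, r1 -> r3=0x83
body[6] mov  r4, #0x48 -> r4=0x48
body[7] sub  r0, r3, #11 -> r0=0x78
epilogue: pop r4=0x82, sp=0xb6
epilogue: pop r1=0xd0, sp=0xb7
r4 is callee-saved -> restored

REG = 0x82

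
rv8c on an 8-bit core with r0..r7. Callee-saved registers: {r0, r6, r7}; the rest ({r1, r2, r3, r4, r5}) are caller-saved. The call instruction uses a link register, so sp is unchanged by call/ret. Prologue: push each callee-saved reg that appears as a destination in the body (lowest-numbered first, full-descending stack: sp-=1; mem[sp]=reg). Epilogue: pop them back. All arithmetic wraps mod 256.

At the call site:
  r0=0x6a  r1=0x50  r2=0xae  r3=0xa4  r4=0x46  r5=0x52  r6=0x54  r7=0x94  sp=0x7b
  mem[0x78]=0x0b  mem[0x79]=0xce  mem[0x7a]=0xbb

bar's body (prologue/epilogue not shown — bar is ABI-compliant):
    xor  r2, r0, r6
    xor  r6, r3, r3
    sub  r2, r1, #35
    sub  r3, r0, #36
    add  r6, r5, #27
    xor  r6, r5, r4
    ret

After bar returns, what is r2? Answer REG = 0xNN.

prologue: push r6 → mem[0x7a]=0x54, sp=0x7a
body[0] xor  r2, r0, r6 → r2=0x3e
body[1] xor  r6, r3, r3 → r6=0x00
body[2] sub  r2, r1, #35 → r2=0x2d
body[3] sub  r3, r0, #36 → r3=0x46
body[4] add  r6, r5, #27 → r6=0x6d
body[5] xor  r6, r5, r4 → r6=0x14
epilogue: pop r6=0x54, sp=0x7b
r2 is caller-saved → body value

REG = 0x2d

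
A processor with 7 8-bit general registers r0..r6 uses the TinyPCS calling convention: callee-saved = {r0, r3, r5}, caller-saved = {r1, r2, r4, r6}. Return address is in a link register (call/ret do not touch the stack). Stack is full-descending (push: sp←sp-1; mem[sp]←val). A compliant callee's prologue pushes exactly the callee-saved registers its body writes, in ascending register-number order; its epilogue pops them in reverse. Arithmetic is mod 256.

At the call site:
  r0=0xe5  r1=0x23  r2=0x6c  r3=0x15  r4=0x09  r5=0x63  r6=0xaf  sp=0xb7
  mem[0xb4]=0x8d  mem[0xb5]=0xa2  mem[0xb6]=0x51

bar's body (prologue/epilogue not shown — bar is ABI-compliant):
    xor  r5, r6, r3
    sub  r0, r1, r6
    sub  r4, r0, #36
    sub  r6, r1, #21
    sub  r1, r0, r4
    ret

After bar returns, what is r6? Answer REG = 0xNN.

REG = 0x0e

prologue: push r0 → mem[0xb6]=0xe5, sp=0xb6
prologue: push r5 → mem[0xb5]=0x63, sp=0xb5
body[0] xor  r5, r6, r3 → r5=0xba
body[1] sub  r0, r1, r6 → r0=0x74
body[2] sub  r4, r0, #36 → r4=0x50
body[3] sub  r6, r1, #21 → r6=0x0e
body[4] sub  r1, r0, r4 → r1=0x24
epilogue: pop r5=0x63, sp=0xb6
epilogue: pop r0=0xe5, sp=0xb7
r6 is caller-saved → body value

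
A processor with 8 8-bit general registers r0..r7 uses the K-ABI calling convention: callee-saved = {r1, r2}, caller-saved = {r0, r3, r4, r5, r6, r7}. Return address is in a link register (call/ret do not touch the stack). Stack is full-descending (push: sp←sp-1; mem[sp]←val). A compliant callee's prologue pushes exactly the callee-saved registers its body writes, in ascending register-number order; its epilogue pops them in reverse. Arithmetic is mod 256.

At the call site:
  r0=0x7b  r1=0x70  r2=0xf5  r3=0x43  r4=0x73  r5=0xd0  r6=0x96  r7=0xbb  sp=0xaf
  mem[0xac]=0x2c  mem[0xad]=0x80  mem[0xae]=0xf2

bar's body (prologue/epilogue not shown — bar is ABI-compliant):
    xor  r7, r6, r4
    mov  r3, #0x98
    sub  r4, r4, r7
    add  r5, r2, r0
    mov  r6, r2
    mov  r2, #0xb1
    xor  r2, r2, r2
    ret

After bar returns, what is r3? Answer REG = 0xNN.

REG = 0x98

prologue: push r2 -> mem[0xae]=0xf5, sp=0xae
body[0] xor  r7, r6, r4 -> r7=0xe5
body[1] mov  r3, #0x98 -> r3=0x98
body[2] sub  r4, r4, r7 -> r4=0x8e
body[3] add  r5, r2, r0 -> r5=0x70
body[4] mov  r6, r2 -> r6=0xf5
body[5] mov  r2, #0xb1 -> r2=0xb1
body[6] xor  r2, r2, r2 -> r2=0x00
epilogue: pop r2=0xf5, sp=0xaf
r3 is caller-saved -> body value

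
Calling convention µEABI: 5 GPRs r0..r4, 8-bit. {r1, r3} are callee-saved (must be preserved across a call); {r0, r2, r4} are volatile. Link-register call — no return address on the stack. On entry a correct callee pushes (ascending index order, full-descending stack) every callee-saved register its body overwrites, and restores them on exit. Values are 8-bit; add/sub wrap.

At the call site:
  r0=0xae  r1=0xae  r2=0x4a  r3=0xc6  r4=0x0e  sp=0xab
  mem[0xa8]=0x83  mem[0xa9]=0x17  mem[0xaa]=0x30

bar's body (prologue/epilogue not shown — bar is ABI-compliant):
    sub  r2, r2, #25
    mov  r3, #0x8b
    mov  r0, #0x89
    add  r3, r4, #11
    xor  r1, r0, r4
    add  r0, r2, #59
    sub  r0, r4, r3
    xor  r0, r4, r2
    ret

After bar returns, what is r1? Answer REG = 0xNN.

prologue: push r1 → mem[0xaa]=0xae, sp=0xaa
prologue: push r3 → mem[0xa9]=0xc6, sp=0xa9
body[0] sub  r2, r2, #25 → r2=0x31
body[1] mov  r3, #0x8b → r3=0x8b
body[2] mov  r0, #0x89 → r0=0x89
body[3] add  r3, r4, #11 → r3=0x19
body[4] xor  r1, r0, r4 → r1=0x87
body[5] add  r0, r2, #59 → r0=0x6c
body[6] sub  r0, r4, r3 → r0=0xf5
body[7] xor  r0, r4, r2 → r0=0x3f
epilogue: pop r3=0xc6, sp=0xaa
epilogue: pop r1=0xae, sp=0xab
r1 is callee-saved → restored

REG = 0xae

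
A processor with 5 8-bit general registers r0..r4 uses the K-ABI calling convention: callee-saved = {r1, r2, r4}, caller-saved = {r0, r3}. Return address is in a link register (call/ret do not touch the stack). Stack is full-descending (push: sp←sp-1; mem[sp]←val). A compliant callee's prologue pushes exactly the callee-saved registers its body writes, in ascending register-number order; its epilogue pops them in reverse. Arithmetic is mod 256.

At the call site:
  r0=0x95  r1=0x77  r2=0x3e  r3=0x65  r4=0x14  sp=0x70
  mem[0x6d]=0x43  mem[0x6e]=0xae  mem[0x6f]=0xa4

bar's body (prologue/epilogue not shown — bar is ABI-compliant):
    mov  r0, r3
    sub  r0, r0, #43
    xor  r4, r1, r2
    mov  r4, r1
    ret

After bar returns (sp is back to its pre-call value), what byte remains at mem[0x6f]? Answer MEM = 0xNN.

prologue: push r4 -> mem[0x6f]=0x14, sp=0x6f
body[0] mov  r0, r3 -> r0=0x65
body[1] sub  r0, r0, #43 -> r0=0x3a
body[2] xor  r4, r1, r2 -> r4=0x49
body[3] mov  r4, r1 -> r4=0x77
epilogue: pop r4=0x14, sp=0x70
prologue pushed ['r4'] at ['0x6f']

MEM = 0x14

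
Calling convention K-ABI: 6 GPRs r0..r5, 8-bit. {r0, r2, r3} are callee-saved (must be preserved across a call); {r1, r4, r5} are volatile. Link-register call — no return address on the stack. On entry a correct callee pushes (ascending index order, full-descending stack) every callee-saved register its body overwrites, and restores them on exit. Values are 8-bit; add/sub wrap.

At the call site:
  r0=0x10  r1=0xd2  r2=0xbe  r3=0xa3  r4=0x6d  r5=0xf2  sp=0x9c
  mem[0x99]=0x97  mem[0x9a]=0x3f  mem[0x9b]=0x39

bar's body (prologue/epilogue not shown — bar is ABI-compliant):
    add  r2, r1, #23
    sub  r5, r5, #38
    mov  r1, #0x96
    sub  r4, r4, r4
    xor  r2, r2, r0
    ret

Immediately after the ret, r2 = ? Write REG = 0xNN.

prologue: push r2 -> mem[0x9b]=0xbe, sp=0x9b
body[0] add  r2, r1, #23 -> r2=0xe9
body[1] sub  r5, r5, #38 -> r5=0xcc
body[2] mov  r1, #0x96 -> r1=0x96
body[3] sub  r4, r4, r4 -> r4=0x00
body[4] xor  r2, r2, r0 -> r2=0xf9
epilogue: pop r2=0xbe, sp=0x9c
r2 is callee-saved -> restored

REG = 0xbe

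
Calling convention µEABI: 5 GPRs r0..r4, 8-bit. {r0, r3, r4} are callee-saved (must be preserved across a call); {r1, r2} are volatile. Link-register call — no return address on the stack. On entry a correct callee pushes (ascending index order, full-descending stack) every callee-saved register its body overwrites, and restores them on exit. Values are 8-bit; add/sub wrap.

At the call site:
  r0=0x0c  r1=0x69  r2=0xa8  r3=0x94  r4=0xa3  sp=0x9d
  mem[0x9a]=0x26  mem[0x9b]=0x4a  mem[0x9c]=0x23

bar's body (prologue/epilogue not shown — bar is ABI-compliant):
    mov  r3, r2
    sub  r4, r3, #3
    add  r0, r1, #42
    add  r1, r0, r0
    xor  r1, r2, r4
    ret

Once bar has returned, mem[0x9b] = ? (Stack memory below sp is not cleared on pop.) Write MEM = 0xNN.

prologue: push r0 → mem[0x9c]=0x0c, sp=0x9c
prologue: push r3 → mem[0x9b]=0x94, sp=0x9b
prologue: push r4 → mem[0x9a]=0xa3, sp=0x9a
body[0] mov  r3, r2 → r3=0xa8
body[1] sub  r4, r3, #3 → r4=0xa5
body[2] add  r0, r1, #42 → r0=0x93
body[3] add  r1, r0, r0 → r1=0x26
body[4] xor  r1, r2, r4 → r1=0x0d
epilogue: pop r4=0xa3, sp=0x9b
epilogue: pop r3=0x94, sp=0x9c
epilogue: pop r0=0x0c, sp=0x9d
prologue pushed ['r0', 'r3', 'r4'] at ['0x9c', '0x9b', '0x9a']

MEM = 0x94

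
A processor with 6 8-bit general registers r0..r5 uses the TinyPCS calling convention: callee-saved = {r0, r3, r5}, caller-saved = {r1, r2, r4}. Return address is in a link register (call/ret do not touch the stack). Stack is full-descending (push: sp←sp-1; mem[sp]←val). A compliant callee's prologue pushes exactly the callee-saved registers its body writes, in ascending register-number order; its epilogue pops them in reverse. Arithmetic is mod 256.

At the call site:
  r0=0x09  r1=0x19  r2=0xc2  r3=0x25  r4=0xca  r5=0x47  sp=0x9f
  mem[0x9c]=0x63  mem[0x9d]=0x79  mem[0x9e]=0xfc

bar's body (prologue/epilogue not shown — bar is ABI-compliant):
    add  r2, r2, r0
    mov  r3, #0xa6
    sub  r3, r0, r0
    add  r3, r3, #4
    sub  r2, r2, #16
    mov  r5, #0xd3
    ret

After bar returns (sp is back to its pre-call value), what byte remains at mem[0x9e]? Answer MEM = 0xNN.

MEM = 0x25

prologue: push r3 → mem[0x9e]=0x25, sp=0x9e
prologue: push r5 → mem[0x9d]=0x47, sp=0x9d
body[0] add  r2, r2, r0 → r2=0xcb
body[1] mov  r3, #0xa6 → r3=0xa6
body[2] sub  r3, r0, r0 → r3=0x00
body[3] add  r3, r3, #4 → r3=0x04
body[4] sub  r2, r2, #16 → r2=0xbb
body[5] mov  r5, #0xd3 → r5=0xd3
epilogue: pop r5=0x47, sp=0x9e
epilogue: pop r3=0x25, sp=0x9f
prologue pushed ['r3', 'r5'] at ['0x9e', '0x9d']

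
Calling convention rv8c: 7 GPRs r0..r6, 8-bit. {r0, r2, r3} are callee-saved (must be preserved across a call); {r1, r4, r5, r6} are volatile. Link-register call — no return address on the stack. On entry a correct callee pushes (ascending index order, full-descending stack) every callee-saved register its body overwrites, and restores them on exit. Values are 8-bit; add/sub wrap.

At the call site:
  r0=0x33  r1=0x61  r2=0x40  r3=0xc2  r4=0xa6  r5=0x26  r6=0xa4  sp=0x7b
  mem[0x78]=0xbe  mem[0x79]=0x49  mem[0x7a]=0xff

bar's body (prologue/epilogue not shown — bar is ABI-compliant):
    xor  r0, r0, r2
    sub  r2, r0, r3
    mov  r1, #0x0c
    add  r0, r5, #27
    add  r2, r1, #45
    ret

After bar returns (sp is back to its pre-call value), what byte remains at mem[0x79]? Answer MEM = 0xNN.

MEM = 0x40

prologue: push r0 -> mem[0x7a]=0x33, sp=0x7a
prologue: push r2 -> mem[0x79]=0x40, sp=0x79
body[0] xor  r0, r0, r2 -> r0=0x73
body[1] sub  r2, r0, r3 -> r2=0xb1
body[2] mov  r1, #0x0c -> r1=0x0c
body[3] add  r0, r5, #27 -> r0=0x41
body[4] add  r2, r1, #45 -> r2=0x39
epilogue: pop r2=0x40, sp=0x7a
epilogue: pop r0=0x33, sp=0x7b
prologue pushed ['r0', 'r2'] at ['0x7a', '0x79']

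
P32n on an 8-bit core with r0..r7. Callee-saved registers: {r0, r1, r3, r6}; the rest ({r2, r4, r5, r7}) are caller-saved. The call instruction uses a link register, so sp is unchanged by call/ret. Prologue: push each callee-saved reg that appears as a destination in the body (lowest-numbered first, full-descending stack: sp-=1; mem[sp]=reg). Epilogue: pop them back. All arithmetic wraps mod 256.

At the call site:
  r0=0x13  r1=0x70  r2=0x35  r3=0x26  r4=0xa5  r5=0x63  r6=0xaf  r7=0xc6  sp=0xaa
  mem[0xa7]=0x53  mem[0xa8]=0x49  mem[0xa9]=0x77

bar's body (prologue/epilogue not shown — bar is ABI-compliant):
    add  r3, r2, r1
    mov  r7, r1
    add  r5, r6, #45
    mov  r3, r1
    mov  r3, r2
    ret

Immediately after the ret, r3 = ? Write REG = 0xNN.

REG = 0x26

prologue: push r3 -> mem[0xa9]=0x26, sp=0xa9
body[0] add  r3, r2, r1 -> r3=0xa5
body[1] mov  r7, r1 -> r7=0x70
body[2] add  r5, r6, #45 -> r5=0xdc
body[3] mov  r3, r1 -> r3=0x70
body[4] mov  r3, r2 -> r3=0x35
epilogue: pop r3=0x26, sp=0xaa
r3 is callee-saved -> restored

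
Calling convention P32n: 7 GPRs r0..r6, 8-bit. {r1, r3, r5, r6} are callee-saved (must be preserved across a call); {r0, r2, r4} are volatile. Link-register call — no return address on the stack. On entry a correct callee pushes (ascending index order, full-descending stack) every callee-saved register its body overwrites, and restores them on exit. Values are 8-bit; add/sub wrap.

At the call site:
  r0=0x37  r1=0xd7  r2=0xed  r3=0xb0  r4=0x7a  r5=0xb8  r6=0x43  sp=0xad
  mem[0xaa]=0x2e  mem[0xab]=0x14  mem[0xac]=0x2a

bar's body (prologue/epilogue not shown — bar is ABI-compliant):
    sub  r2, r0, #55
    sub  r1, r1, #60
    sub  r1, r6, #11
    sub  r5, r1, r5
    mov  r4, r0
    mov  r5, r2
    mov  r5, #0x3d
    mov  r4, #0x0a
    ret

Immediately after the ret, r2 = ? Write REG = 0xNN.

REG = 0x00

prologue: push r1 -> mem[0xac]=0xd7, sp=0xac
prologue: push r5 -> mem[0xab]=0xb8, sp=0xab
body[0] sub  r2, r0, #55 -> r2=0x00
body[1] sub  r1, r1, #60 -> r1=0x9b
body[2] sub  r1, r6, #11 -> r1=0x38
body[3] sub  r5, r1, r5 -> r5=0x80
body[4] mov  r4, r0 -> r4=0x37
body[5] mov  r5, r2 -> r5=0x00
body[6] mov  r5, #0x3d -> r5=0x3d
body[7] mov  r4, #0x0a -> r4=0x0a
epilogue: pop r5=0xb8, sp=0xac
epilogue: pop r1=0xd7, sp=0xad
r2 is caller-saved -> body value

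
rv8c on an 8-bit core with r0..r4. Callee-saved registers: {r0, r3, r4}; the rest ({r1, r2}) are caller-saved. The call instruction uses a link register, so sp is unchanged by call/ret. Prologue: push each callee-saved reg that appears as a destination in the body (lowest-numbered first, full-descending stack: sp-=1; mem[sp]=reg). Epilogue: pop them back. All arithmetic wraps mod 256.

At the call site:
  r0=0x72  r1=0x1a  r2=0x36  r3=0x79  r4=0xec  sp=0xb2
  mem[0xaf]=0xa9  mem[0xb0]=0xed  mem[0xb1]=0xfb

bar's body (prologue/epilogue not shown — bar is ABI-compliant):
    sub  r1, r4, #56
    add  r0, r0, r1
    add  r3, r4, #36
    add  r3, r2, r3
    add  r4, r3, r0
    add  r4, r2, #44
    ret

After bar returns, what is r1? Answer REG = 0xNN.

prologue: push r0 -> mem[0xb1]=0x72, sp=0xb1
prologue: push r3 -> mem[0xb0]=0x79, sp=0xb0
prologue: push r4 -> mem[0xaf]=0xec, sp=0xaf
body[0] sub  r1, r4, #56 -> r1=0xb4
body[1] add  r0, r0, r1 -> r0=0x26
body[2] add  r3, r4, #36 -> r3=0x10
body[3] add  r3, r2, r3 -> r3=0x46
body[4] add  r4, r3, r0 -> r4=0x6c
body[5] add  r4, r2, #44 -> r4=0x62
epilogue: pop r4=0xec, sp=0xb0
epilogue: pop r3=0x79, sp=0xb1
epilogue: pop r0=0x72, sp=0xb2
r1 is caller-saved -> body value

REG = 0xb4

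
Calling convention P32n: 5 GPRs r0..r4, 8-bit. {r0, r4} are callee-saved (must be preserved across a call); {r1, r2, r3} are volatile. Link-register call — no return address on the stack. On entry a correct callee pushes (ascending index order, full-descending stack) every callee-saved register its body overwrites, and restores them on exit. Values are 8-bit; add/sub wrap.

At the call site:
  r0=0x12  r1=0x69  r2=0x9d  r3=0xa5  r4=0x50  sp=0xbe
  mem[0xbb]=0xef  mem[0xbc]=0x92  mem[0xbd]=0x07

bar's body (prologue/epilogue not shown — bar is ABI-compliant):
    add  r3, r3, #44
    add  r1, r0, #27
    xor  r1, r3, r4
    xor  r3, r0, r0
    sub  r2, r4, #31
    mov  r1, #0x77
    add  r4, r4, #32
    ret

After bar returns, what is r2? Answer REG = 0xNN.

REG = 0x31

prologue: push r4 -> mem[0xbd]=0x50, sp=0xbd
body[0] add  r3, r3, #44 -> r3=0xd1
body[1] add  r1, r0, #27 -> r1=0x2d
body[2] xor  r1, r3, r4 -> r1=0x81
body[3] xor  r3, r0, r0 -> r3=0x00
body[4] sub  r2, r4, #31 -> r2=0x31
body[5] mov  r1, #0x77 -> r1=0x77
body[6] add  r4, r4, #32 -> r4=0x70
epilogue: pop r4=0x50, sp=0xbe
r2 is caller-saved -> body value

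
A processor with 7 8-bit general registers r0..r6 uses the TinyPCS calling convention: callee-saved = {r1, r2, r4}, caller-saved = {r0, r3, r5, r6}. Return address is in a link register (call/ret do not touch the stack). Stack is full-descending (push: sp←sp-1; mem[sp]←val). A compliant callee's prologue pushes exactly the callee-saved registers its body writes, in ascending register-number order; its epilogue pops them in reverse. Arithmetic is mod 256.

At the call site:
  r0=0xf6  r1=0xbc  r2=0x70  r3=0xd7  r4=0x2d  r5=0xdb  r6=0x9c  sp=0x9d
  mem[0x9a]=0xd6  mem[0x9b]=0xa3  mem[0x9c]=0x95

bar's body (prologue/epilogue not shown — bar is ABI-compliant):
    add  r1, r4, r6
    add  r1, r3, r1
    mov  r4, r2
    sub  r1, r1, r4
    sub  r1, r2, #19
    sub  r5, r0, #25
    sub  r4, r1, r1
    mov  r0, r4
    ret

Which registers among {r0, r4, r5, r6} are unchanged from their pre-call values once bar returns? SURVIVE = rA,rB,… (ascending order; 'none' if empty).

prologue: push r1 → mem[0x9c]=0xbc, sp=0x9c
prologue: push r4 → mem[0x9b]=0x2d, sp=0x9b
body[0] add  r1, r4, r6 → r1=0xc9
body[1] add  r1, r3, r1 → r1=0xa0
body[2] mov  r4, r2 → r4=0x70
body[3] sub  r1, r1, r4 → r1=0x30
body[4] sub  r1, r2, #19 → r1=0x5d
body[5] sub  r5, r0, #25 → r5=0xdd
body[6] sub  r4, r1, r1 → r4=0x00
body[7] mov  r0, r4 → r0=0x00
epilogue: pop r4=0x2d, sp=0x9c
epilogue: pop r1=0xbc, sp=0x9d
r0: caller-saved, written=True
r4: callee-saved, written=True
r5: caller-saved, written=True
r6: caller-saved, written=False

SURVIVE = r4,r6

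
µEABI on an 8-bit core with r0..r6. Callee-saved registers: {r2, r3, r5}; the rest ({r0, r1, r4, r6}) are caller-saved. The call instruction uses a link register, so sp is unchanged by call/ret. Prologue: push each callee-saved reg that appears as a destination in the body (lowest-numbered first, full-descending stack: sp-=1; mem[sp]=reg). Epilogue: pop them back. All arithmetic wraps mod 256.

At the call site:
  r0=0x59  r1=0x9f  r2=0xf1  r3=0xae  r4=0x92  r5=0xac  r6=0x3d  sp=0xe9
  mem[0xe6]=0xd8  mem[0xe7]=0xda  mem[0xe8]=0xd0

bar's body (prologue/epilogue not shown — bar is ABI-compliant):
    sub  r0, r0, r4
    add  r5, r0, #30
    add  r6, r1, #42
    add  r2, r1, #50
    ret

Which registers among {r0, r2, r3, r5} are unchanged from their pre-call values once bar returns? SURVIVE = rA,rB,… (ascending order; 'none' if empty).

prologue: push r2 → mem[0xe8]=0xf1, sp=0xe8
prologue: push r5 → mem[0xe7]=0xac, sp=0xe7
body[0] sub  r0, r0, r4 → r0=0xc7
body[1] add  r5, r0, #30 → r5=0xe5
body[2] add  r6, r1, #42 → r6=0xc9
body[3] add  r2, r1, #50 → r2=0xd1
epilogue: pop r5=0xac, sp=0xe8
epilogue: pop r2=0xf1, sp=0xe9
r0: caller-saved, written=True
r2: callee-saved, written=True
r3: callee-saved, written=False
r5: callee-saved, written=True

SURVIVE = r2,r3,r5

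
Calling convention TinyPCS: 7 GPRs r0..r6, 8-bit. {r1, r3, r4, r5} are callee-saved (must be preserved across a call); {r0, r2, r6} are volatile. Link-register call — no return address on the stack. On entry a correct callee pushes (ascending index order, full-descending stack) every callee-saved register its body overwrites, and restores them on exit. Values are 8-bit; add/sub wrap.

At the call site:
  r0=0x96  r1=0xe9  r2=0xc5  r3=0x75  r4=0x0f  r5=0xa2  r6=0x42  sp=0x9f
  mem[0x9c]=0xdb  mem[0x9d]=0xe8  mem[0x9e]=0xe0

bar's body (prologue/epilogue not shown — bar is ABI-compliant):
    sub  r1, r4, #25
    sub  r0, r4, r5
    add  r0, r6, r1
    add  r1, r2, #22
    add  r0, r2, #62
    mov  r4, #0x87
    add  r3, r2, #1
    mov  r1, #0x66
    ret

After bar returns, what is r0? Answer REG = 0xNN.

REG = 0x03

prologue: push r1 → mem[0x9e]=0xe9, sp=0x9e
prologue: push r3 → mem[0x9d]=0x75, sp=0x9d
prologue: push r4 → mem[0x9c]=0x0f, sp=0x9c
body[0] sub  r1, r4, #25 → r1=0xf6
body[1] sub  r0, r4, r5 → r0=0x6d
body[2] add  r0, r6, r1 → r0=0x38
body[3] add  r1, r2, #22 → r1=0xdb
body[4] add  r0, r2, #62 → r0=0x03
body[5] mov  r4, #0x87 → r4=0x87
body[6] add  r3, r2, #1 → r3=0xc6
body[7] mov  r1, #0x66 → r1=0x66
epilogue: pop r4=0x0f, sp=0x9d
epilogue: pop r3=0x75, sp=0x9e
epilogue: pop r1=0xe9, sp=0x9f
r0 is caller-saved → body value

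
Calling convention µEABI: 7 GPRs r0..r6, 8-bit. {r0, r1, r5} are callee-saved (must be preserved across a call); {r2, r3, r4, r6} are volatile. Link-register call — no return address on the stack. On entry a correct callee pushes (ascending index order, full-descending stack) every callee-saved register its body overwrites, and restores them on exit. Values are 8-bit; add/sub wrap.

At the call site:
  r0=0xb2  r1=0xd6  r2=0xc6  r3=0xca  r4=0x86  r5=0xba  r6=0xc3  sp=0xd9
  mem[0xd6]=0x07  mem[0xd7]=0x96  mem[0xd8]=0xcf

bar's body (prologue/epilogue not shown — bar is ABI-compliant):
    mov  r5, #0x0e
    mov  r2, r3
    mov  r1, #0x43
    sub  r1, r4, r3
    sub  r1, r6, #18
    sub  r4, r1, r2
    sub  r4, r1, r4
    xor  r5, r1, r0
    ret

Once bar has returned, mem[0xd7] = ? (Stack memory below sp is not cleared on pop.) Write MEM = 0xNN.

MEM = 0xba

prologue: push r1 -> mem[0xd8]=0xd6, sp=0xd8
prologue: push r5 -> mem[0xd7]=0xba, sp=0xd7
body[0] mov  r5, #0x0e -> r5=0x0e
body[1] mov  r2, r3 -> r2=0xca
body[2] mov  r1, #0x43 -> r1=0x43
body[3] sub  r1, r4, r3 -> r1=0xbc
body[4] sub  r1, r6, #18 -> r1=0xb1
body[5] sub  r4, r1, r2 -> r4=0xe7
body[6] sub  r4, r1, r4 -> r4=0xca
body[7] xor  r5, r1, r0 -> r5=0x03
epilogue: pop r5=0xba, sp=0xd8
epilogue: pop r1=0xd6, sp=0xd9
prologue pushed ['r1', 'r5'] at ['0xd8', '0xd7']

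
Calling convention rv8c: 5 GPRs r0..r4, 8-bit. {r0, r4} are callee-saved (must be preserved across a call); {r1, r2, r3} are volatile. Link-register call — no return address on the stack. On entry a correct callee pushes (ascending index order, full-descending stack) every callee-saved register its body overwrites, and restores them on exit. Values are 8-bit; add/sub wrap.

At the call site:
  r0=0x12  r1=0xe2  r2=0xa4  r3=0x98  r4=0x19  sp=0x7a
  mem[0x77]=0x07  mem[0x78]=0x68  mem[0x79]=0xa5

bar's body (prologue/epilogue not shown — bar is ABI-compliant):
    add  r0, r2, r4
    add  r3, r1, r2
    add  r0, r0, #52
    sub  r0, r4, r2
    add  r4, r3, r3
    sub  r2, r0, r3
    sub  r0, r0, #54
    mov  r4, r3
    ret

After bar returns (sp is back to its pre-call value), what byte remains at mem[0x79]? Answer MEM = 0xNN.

MEM = 0x12

prologue: push r0 -> mem[0x79]=0x12, sp=0x79
prologue: push r4 -> mem[0x78]=0x19, sp=0x78
body[0] add  r0, r2, r4 -> r0=0xbd
body[1] add  r3, r1, r2 -> r3=0x86
body[2] add  r0, r0, #52 -> r0=0xf1
body[3] sub  r0, r4, r2 -> r0=0x75
body[4] add  r4, r3, r3 -> r4=0x0c
body[5] sub  r2, r0, r3 -> r2=0xef
body[6] sub  r0, r0, #54 -> r0=0x3f
body[7] mov  r4, r3 -> r4=0x86
epilogue: pop r4=0x19, sp=0x79
epilogue: pop r0=0x12, sp=0x7a
prologue pushed ['r0', 'r4'] at ['0x79', '0x78']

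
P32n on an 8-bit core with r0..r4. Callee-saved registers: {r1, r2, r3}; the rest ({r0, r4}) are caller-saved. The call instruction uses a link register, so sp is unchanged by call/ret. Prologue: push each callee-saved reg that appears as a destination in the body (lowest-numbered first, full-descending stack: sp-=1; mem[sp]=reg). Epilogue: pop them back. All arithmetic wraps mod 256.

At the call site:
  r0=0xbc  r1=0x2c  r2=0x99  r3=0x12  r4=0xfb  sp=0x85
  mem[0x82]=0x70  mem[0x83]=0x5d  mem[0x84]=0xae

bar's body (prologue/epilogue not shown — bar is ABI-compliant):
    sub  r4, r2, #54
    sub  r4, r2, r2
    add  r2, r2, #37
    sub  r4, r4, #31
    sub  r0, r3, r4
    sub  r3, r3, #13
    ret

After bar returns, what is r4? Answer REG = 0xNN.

REG = 0xe1

prologue: push r2 → mem[0x84]=0x99, sp=0x84
prologue: push r3 → mem[0x83]=0x12, sp=0x83
body[0] sub  r4, r2, #54 → r4=0x63
body[1] sub  r4, r2, r2 → r4=0x00
body[2] add  r2, r2, #37 → r2=0xbe
body[3] sub  r4, r4, #31 → r4=0xe1
body[4] sub  r0, r3, r4 → r0=0x31
body[5] sub  r3, r3, #13 → r3=0x05
epilogue: pop r3=0x12, sp=0x84
epilogue: pop r2=0x99, sp=0x85
r4 is caller-saved → body value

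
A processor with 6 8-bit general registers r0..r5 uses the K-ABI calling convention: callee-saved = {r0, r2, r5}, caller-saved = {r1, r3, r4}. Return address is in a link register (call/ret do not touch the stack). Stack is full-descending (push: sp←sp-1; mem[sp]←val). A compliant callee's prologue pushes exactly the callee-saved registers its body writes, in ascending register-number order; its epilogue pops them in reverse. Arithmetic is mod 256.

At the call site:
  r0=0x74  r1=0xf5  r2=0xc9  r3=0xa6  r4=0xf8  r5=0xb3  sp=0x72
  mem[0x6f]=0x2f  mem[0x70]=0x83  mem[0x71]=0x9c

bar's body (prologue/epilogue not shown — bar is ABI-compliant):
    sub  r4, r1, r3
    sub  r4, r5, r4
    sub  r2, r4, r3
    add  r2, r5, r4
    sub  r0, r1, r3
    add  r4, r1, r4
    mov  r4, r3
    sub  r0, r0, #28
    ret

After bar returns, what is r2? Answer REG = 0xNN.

REG = 0xc9

prologue: push r0 -> mem[0x71]=0x74, sp=0x71
prologue: push r2 -> mem[0x70]=0xc9, sp=0x70
body[0] sub  r4, r1, r3 -> r4=0x4f
body[1] sub  r4, r5, r4 -> r4=0x64
body[2] sub  r2, r4, r3 -> r2=0xbe
body[3] add  r2, r5, r4 -> r2=0x17
body[4] sub  r0, r1, r3 -> r0=0x4f
body[5] add  r4, r1, r4 -> r4=0x59
body[6] mov  r4, r3 -> r4=0xa6
body[7] sub  r0, r0, #28 -> r0=0x33
epilogue: pop r2=0xc9, sp=0x71
epilogue: pop r0=0x74, sp=0x72
r2 is callee-saved -> restored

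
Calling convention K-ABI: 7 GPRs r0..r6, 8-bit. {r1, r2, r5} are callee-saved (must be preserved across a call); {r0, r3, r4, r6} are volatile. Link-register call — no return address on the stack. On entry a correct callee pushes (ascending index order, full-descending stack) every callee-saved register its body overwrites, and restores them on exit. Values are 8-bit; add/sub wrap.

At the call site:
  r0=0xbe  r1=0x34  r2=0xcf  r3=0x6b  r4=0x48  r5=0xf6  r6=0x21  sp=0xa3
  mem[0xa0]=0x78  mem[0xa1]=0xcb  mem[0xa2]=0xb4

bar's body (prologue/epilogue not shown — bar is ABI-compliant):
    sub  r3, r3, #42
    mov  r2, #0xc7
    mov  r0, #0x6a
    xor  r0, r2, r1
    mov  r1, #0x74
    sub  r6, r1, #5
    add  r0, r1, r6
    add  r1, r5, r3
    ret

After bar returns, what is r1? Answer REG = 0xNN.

REG = 0x34

prologue: push r1 -> mem[0xa2]=0x34, sp=0xa2
prologue: push r2 -> mem[0xa1]=0xcf, sp=0xa1
body[0] sub  r3, r3, #42 -> r3=0x41
body[1] mov  r2, #0xc7 -> r2=0xc7
body[2] mov  r0, #0x6a -> r0=0x6a
body[3] xor  r0, r2, r1 -> r0=0xf3
body[4] mov  r1, #0x74 -> r1=0x74
body[5] sub  r6, r1, #5 -> r6=0x6f
body[6] add  r0, r1, r6 -> r0=0xe3
body[7] add  r1, r5, r3 -> r1=0x37
epilogue: pop r2=0xcf, sp=0xa2
epilogue: pop r1=0x34, sp=0xa3
r1 is callee-saved -> restored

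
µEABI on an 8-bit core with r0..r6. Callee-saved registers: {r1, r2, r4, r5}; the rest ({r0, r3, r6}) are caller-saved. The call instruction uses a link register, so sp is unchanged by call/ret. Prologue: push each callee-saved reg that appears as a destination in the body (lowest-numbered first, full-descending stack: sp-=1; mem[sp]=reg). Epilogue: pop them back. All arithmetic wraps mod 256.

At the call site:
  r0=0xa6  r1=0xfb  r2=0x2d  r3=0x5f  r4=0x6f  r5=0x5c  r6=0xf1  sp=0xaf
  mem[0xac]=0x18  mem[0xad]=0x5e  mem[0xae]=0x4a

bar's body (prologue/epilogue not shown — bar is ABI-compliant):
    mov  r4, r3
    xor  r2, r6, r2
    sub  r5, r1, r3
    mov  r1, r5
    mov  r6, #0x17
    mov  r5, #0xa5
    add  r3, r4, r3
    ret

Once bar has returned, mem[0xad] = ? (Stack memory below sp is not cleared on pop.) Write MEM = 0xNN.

prologue: push r1 -> mem[0xae]=0xfb, sp=0xae
prologue: push r2 -> mem[0xad]=0x2d, sp=0xad
prologue: push r4 -> mem[0xac]=0x6f, sp=0xac
prologue: push r5 -> mem[0xab]=0x5c, sp=0xab
body[0] mov  r4, r3 -> r4=0x5f
body[1] xor  r2, r6, r2 -> r2=0xdc
body[2] sub  r5, r1, r3 -> r5=0x9c
body[3] mov  r1, r5 -> r1=0x9c
body[4] mov  r6, #0x17 -> r6=0x17
body[5] mov  r5, #0xa5 -> r5=0xa5
body[6] add  r3, r4, r3 -> r3=0xbe
epilogue: pop r5=0x5c, sp=0xac
epilogue: pop r4=0x6f, sp=0xad
epilogue: pop r2=0x2d, sp=0xae
epilogue: pop r1=0xfb, sp=0xaf
prologue pushed ['r1', 'r2', 'r4', 'r5'] at ['0xae', '0xad', '0xac', '0xab']

MEM = 0x2d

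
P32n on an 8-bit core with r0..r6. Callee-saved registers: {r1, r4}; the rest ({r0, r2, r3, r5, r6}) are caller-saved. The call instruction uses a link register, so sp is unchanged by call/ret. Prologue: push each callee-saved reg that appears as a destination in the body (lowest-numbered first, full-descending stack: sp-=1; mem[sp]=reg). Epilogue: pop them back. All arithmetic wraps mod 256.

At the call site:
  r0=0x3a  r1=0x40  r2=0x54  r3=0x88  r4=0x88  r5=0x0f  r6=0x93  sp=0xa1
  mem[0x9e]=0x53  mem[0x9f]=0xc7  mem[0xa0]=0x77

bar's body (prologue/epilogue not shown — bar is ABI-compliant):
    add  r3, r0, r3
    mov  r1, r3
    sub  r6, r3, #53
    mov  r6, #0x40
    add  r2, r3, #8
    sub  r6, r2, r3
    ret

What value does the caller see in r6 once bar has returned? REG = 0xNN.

prologue: push r1 -> mem[0xa0]=0x40, sp=0xa0
body[0] add  r3, r0, r3 -> r3=0xc2
body[1] mov  r1, r3 -> r1=0xc2
body[2] sub  r6, r3, #53 -> r6=0x8d
body[3] mov  r6, #0x40 -> r6=0x40
body[4] add  r2, r3, #8 -> r2=0xca
body[5] sub  r6, r2, r3 -> r6=0x08
epilogue: pop r1=0x40, sp=0xa1
r6 is caller-saved -> body value

REG = 0x08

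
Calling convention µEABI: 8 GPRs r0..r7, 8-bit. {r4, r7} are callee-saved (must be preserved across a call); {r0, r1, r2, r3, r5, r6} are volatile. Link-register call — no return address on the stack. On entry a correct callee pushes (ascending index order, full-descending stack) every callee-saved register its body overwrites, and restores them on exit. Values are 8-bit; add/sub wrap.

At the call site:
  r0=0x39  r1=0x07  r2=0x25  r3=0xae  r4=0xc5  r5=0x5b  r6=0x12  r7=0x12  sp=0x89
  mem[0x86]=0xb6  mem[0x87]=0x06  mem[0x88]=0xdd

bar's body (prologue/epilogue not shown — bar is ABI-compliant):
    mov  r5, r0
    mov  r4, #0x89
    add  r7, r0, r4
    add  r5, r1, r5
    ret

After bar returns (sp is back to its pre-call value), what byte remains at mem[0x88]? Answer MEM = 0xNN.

prologue: push r4 → mem[0x88]=0xc5, sp=0x88
prologue: push r7 → mem[0x87]=0x12, sp=0x87
body[0] mov  r5, r0 → r5=0x39
body[1] mov  r4, #0x89 → r4=0x89
body[2] add  r7, r0, r4 → r7=0xc2
body[3] add  r5, r1, r5 → r5=0x40
epilogue: pop r7=0x12, sp=0x88
epilogue: pop r4=0xc5, sp=0x89
prologue pushed ['r4', 'r7'] at ['0x88', '0x87']

MEM = 0xc5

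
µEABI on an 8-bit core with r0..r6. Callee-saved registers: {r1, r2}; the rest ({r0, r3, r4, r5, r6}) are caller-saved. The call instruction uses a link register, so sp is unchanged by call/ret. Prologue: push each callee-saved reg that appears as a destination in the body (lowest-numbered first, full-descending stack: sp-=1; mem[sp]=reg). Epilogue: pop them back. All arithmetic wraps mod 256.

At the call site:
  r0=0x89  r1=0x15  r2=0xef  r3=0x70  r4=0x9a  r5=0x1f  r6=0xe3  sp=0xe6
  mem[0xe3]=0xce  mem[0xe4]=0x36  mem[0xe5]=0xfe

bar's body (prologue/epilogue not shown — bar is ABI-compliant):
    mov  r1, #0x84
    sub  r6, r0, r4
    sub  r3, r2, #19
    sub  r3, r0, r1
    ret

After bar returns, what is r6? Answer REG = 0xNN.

REG = 0xef

prologue: push r1 → mem[0xe5]=0x15, sp=0xe5
body[0] mov  r1, #0x84 → r1=0x84
body[1] sub  r6, r0, r4 → r6=0xef
body[2] sub  r3, r2, #19 → r3=0xdc
body[3] sub  r3, r0, r1 → r3=0x05
epilogue: pop r1=0x15, sp=0xe6
r6 is caller-saved → body value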